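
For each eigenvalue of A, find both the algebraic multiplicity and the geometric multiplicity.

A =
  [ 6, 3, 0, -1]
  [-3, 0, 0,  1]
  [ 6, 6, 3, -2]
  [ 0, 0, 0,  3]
λ = 3: alg = 4, geom = 3

Step 1 — factor the characteristic polynomial to read off the algebraic multiplicities:
  χ_A(x) = (x - 3)^4

Step 2 — compute geometric multiplicities via the rank-nullity identity g(λ) = n − rank(A − λI):
  rank(A − (3)·I) = 1, so dim ker(A − (3)·I) = n − 1 = 3

Summary:
  λ = 3: algebraic multiplicity = 4, geometric multiplicity = 3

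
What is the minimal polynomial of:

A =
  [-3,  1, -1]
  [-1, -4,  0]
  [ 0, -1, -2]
x^3 + 9*x^2 + 27*x + 27

The characteristic polynomial is χ_A(x) = (x + 3)^3, so the eigenvalues are known. The minimal polynomial is
  m_A(x) = Π_λ (x − λ)^{k_λ}
where k_λ is the size of the *largest* Jordan block for λ (equivalently, the smallest k with (A − λI)^k v = 0 for every generalised eigenvector v of λ).

  λ = -3: largest Jordan block has size 3, contributing (x + 3)^3

So m_A(x) = (x + 3)^3 = x^3 + 9*x^2 + 27*x + 27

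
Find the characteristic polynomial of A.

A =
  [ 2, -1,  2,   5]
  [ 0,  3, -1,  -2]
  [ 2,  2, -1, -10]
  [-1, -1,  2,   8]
x^4 - 12*x^3 + 54*x^2 - 108*x + 81

Expanding det(x·I − A) (e.g. by cofactor expansion or by noting that A is similar to its Jordan form J, which has the same characteristic polynomial as A) gives
  χ_A(x) = x^4 - 12*x^3 + 54*x^2 - 108*x + 81
which factors as (x - 3)^4. The eigenvalues (with algebraic multiplicities) are λ = 3 with multiplicity 4.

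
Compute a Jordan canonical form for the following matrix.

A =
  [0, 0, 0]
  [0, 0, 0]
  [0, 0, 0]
J_1(0) ⊕ J_1(0) ⊕ J_1(0)

The characteristic polynomial is
  det(x·I − A) = x^3

Eigenvalues and multiplicities (the geometric multiplicity of λ is n − rank(A − λI), which equals the number of Jordan blocks for λ):
  λ = 0: algebraic multiplicity = 3, geometric multiplicity = 3

Determining the block sizes for each eigenvalue:
  λ = 0: gm = am = 3, so every block has size 1 → block sizes [1, 1, 1]

Assembling the blocks gives a Jordan form
J =
  [0, 0, 0]
  [0, 0, 0]
  [0, 0, 0]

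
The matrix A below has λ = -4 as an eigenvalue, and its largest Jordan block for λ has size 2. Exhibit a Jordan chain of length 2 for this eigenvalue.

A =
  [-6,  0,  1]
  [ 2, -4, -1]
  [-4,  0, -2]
A Jordan chain for λ = -4 of length 2:
v_1 = (-2, 2, -4)ᵀ
v_2 = (1, 0, 0)ᵀ

Let N = A − (-4)·I. We want v_2 with N^2 v_2 = 0 but N^1 v_2 ≠ 0; then v_{j-1} := N · v_j for j = 2, …, 2.

Pick v_2 = (1, 0, 0)ᵀ.
Then v_1 = N · v_2 = (-2, 2, -4)ᵀ.

Sanity check: (A − (-4)·I) v_1 = (0, 0, 0)ᵀ = 0. ✓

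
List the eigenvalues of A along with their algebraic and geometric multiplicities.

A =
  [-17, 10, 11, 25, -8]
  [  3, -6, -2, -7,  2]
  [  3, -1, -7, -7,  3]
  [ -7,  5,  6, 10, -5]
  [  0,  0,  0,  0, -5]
λ = -5: alg = 5, geom = 2

Step 1 — factor the characteristic polynomial to read off the algebraic multiplicities:
  χ_A(x) = (x + 5)^5

Step 2 — compute geometric multiplicities via the rank-nullity identity g(λ) = n − rank(A − λI):
  rank(A − (-5)·I) = 3, so dim ker(A − (-5)·I) = n − 3 = 2

Summary:
  λ = -5: algebraic multiplicity = 5, geometric multiplicity = 2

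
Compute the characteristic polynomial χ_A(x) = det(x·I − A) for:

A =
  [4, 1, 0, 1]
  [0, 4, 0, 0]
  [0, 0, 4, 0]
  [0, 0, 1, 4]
x^4 - 16*x^3 + 96*x^2 - 256*x + 256

Expanding det(x·I − A) (e.g. by cofactor expansion or by noting that A is similar to its Jordan form J, which has the same characteristic polynomial as A) gives
  χ_A(x) = x^4 - 16*x^3 + 96*x^2 - 256*x + 256
which factors as (x - 4)^4. The eigenvalues (with algebraic multiplicities) are λ = 4 with multiplicity 4.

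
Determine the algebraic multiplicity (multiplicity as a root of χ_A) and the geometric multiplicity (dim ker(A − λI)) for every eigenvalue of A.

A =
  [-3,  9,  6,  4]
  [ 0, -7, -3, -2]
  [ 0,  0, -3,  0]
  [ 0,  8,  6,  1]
λ = -3: alg = 4, geom = 2

Step 1 — factor the characteristic polynomial to read off the algebraic multiplicities:
  χ_A(x) = (x + 3)^4

Step 2 — compute geometric multiplicities via the rank-nullity identity g(λ) = n − rank(A − λI):
  rank(A − (-3)·I) = 2, so dim ker(A − (-3)·I) = n − 2 = 2

Summary:
  λ = -3: algebraic multiplicity = 4, geometric multiplicity = 2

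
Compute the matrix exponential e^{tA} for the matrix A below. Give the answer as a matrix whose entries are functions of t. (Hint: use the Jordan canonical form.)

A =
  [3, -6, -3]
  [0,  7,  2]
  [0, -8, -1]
e^{tA} =
  [exp(3*t), -6*t*exp(3*t), -3*t*exp(3*t)]
  [0, 4*t*exp(3*t) + exp(3*t), 2*t*exp(3*t)]
  [0, -8*t*exp(3*t), -4*t*exp(3*t) + exp(3*t)]

Strategy: write A = P · J · P⁻¹ where J is a Jordan canonical form, so e^{tA} = P · e^{tJ} · P⁻¹, and e^{tJ} can be computed block-by-block.

A has Jordan form
J =
  [3, 1, 0]
  [0, 3, 0]
  [0, 0, 3]
(up to reordering of blocks).

Per-block formulas:
  For a 1×1 block at λ = 3: exp(t · [3]) = [e^(3t)].
  For a 2×2 Jordan block J_2(3): exp(t · J_2(3)) = e^(3t)·(I + t·N), where N is the 2×2 nilpotent shift.

After assembling e^{tJ} and conjugating by P, we get:

e^{tA} =
  [exp(3*t), -6*t*exp(3*t), -3*t*exp(3*t)]
  [0, 4*t*exp(3*t) + exp(3*t), 2*t*exp(3*t)]
  [0, -8*t*exp(3*t), -4*t*exp(3*t) + exp(3*t)]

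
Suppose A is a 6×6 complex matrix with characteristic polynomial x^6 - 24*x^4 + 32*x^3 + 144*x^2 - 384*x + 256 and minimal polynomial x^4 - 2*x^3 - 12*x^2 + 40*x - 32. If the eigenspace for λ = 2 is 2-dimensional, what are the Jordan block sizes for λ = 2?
Block sizes for λ = 2: [3, 1]

Step 1 — from the characteristic polynomial, algebraic multiplicity of λ = 2 is 4. From dim ker(A − (2)·I) = 2, there are exactly 2 Jordan blocks for λ = 2.
Step 2 — from the minimal polynomial, the factor (x − 2)^3 tells us the largest block for λ = 2 has size 3.
Step 3 — with total size 4, 2 blocks, and largest block 3, the block sizes (in nonincreasing order) are [3, 1].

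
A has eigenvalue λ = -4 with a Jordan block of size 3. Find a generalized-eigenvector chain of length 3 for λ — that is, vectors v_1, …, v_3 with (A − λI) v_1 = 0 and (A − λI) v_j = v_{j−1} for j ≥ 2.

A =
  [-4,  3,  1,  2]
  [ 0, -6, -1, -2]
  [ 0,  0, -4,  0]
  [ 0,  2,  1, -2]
A Jordan chain for λ = -4 of length 3:
v_1 = (-2, 0, 0, 0)ᵀ
v_2 = (3, -2, 0, 2)ᵀ
v_3 = (0, 1, 0, 0)ᵀ

Let N = A − (-4)·I. We want v_3 with N^3 v_3 = 0 but N^2 v_3 ≠ 0; then v_{j-1} := N · v_j for j = 3, …, 2.

Pick v_3 = (0, 1, 0, 0)ᵀ.
Then v_2 = N · v_3 = (3, -2, 0, 2)ᵀ.
Then v_1 = N · v_2 = (-2, 0, 0, 0)ᵀ.

Sanity check: (A − (-4)·I) v_1 = (0, 0, 0, 0)ᵀ = 0. ✓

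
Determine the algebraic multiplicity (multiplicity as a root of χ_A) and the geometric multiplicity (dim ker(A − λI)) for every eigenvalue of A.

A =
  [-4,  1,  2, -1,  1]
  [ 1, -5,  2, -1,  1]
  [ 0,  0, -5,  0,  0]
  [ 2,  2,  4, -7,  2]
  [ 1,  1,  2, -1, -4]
λ = -5: alg = 5, geom = 3

Step 1 — factor the characteristic polynomial to read off the algebraic multiplicities:
  χ_A(x) = (x + 5)^5

Step 2 — compute geometric multiplicities via the rank-nullity identity g(λ) = n − rank(A − λI):
  rank(A − (-5)·I) = 2, so dim ker(A − (-5)·I) = n − 2 = 3

Summary:
  λ = -5: algebraic multiplicity = 5, geometric multiplicity = 3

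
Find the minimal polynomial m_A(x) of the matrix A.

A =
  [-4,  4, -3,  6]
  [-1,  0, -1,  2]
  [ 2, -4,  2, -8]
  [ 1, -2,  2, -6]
x^3 + 6*x^2 + 12*x + 8

The characteristic polynomial is χ_A(x) = (x + 2)^4, so the eigenvalues are known. The minimal polynomial is
  m_A(x) = Π_λ (x − λ)^{k_λ}
where k_λ is the size of the *largest* Jordan block for λ (equivalently, the smallest k with (A − λI)^k v = 0 for every generalised eigenvector v of λ).

  λ = -2: largest Jordan block has size 3, contributing (x + 2)^3

So m_A(x) = (x + 2)^3 = x^3 + 6*x^2 + 12*x + 8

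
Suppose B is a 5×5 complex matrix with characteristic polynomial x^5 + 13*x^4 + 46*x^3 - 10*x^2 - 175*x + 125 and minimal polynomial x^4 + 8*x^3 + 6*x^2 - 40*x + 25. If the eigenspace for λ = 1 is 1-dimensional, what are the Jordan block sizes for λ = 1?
Block sizes for λ = 1: [2]

Step 1 — from the characteristic polynomial, algebraic multiplicity of λ = 1 is 2. From dim ker(B − (1)·I) = 1, there are exactly 1 Jordan blocks for λ = 1.
Step 2 — from the minimal polynomial, the factor (x − 1)^2 tells us the largest block for λ = 1 has size 2.
Step 3 — with total size 2, 1 blocks, and largest block 2, the block sizes (in nonincreasing order) are [2].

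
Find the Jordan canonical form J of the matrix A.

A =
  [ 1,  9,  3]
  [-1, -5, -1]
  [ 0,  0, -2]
J_2(-2) ⊕ J_1(-2)

The characteristic polynomial is
  det(x·I − A) = x^3 + 6*x^2 + 12*x + 8 = (x + 2)^3

Eigenvalues and multiplicities (the geometric multiplicity of λ is n − rank(A − λI), which equals the number of Jordan blocks for λ):
  λ = -2: algebraic multiplicity = 3, geometric multiplicity = 2

Determining the block sizes for each eigenvalue:
  λ = -2: 2 blocks summing to 3 forces exactly one block of size 2 and the rest size 1 → block sizes [2, 1]

Assembling the blocks gives a Jordan form
J =
  [-2,  1,  0]
  [ 0, -2,  0]
  [ 0,  0, -2]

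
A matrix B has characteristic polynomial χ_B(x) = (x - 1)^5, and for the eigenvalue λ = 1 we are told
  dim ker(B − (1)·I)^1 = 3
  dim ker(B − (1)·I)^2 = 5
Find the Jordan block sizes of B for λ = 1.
Block sizes for λ = 1: [2, 2, 1]

From the dimensions of kernels of powers, the number of Jordan blocks of size at least j is d_j − d_{j−1} where d_j = dim ker(N^j) (with d_0 = 0). Computing the differences gives [3, 2].
The number of blocks of size exactly k is (#blocks of size ≥ k) − (#blocks of size ≥ k + 1), so the partition is: 1 block(s) of size 1, 2 block(s) of size 2.
In nonincreasing order the block sizes are [2, 2, 1].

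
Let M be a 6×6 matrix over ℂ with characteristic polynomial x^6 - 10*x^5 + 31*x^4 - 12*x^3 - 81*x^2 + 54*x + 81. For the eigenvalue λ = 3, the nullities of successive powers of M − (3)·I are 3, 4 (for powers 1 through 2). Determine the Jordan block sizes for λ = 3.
Block sizes for λ = 3: [2, 1, 1]

From the dimensions of kernels of powers, the number of Jordan blocks of size at least j is d_j − d_{j−1} where d_j = dim ker(N^j) (with d_0 = 0). Computing the differences gives [3, 1].
The number of blocks of size exactly k is (#blocks of size ≥ k) − (#blocks of size ≥ k + 1), so the partition is: 2 block(s) of size 1, 1 block(s) of size 2.
In nonincreasing order the block sizes are [2, 1, 1].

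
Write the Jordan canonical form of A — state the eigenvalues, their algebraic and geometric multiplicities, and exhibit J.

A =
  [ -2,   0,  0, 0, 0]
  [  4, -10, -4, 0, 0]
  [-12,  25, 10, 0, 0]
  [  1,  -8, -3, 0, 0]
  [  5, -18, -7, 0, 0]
J_1(-2) ⊕ J_3(0) ⊕ J_1(0)

The characteristic polynomial is
  det(x·I − A) = x^5 + 2*x^4 = x^4*(x + 2)

Eigenvalues and multiplicities (the geometric multiplicity of λ is n − rank(A − λI), which equals the number of Jordan blocks for λ):
  λ = -2: algebraic multiplicity = 1, geometric multiplicity = 1
  λ = 0: algebraic multiplicity = 4, geometric multiplicity = 2

Determining the block sizes for each eigenvalue:
  λ = -2: one block (gm = 1), so the single block has size am = 1 → block sizes [1]
  λ = 0: with am = 4 and gm = 2, the partition is not yet determined (e.g. several partitions of 4 into 2 parts exist). Let N = A − (0)·I. Computing rank(N^1) = 3, rank(N^2) = 2, rank(N^3) = 1; the number of blocks of size ≥ j is rank(N^{j−1}) − rank(N^j), giving [2, 1, 1]. So we have 1 block(s) of size 3, 1 block(s) of size 1 → block sizes [3, 1]

Assembling the blocks gives a Jordan form
J =
  [-2, 0, 0, 0, 0]
  [ 0, 0, 1, 0, 0]
  [ 0, 0, 0, 1, 0]
  [ 0, 0, 0, 0, 0]
  [ 0, 0, 0, 0, 0]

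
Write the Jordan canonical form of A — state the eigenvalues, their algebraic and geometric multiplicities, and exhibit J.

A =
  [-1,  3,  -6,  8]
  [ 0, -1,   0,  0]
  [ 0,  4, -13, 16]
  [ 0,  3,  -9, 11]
J_2(-1) ⊕ J_2(-1)

The characteristic polynomial is
  det(x·I − A) = x^4 + 4*x^3 + 6*x^2 + 4*x + 1 = (x + 1)^4

Eigenvalues and multiplicities (the geometric multiplicity of λ is n − rank(A − λI), which equals the number of Jordan blocks for λ):
  λ = -1: algebraic multiplicity = 4, geometric multiplicity = 2

Determining the block sizes for each eigenvalue:
  λ = -1: with am = 4 and gm = 2, the partition is not yet determined (e.g. several partitions of 4 into 2 parts exist). Let N = A − (-1)·I. Computing rank(N^1) = 2, rank(N^2) = 0; the number of blocks of size ≥ j is rank(N^{j−1}) − rank(N^j), giving [2, 2]. So we have 2 block(s) of size 2 → block sizes [2, 2]

Assembling the blocks gives a Jordan form
J =
  [-1,  1,  0,  0]
  [ 0, -1,  0,  0]
  [ 0,  0, -1,  1]
  [ 0,  0,  0, -1]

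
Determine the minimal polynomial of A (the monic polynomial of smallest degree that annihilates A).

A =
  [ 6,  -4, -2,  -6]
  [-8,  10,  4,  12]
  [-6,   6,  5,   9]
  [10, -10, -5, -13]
x^2 - 4*x + 4

The characteristic polynomial is χ_A(x) = (x - 2)^4, so the eigenvalues are known. The minimal polynomial is
  m_A(x) = Π_λ (x − λ)^{k_λ}
where k_λ is the size of the *largest* Jordan block for λ (equivalently, the smallest k with (A − λI)^k v = 0 for every generalised eigenvector v of λ).

  λ = 2: largest Jordan block has size 2, contributing (x − 2)^2

So m_A(x) = (x - 2)^2 = x^2 - 4*x + 4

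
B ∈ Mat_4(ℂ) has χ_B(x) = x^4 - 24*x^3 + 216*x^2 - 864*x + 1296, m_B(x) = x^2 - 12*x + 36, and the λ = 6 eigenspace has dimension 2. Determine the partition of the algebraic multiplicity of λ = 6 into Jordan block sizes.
Block sizes for λ = 6: [2, 2]

Step 1 — from the characteristic polynomial, algebraic multiplicity of λ = 6 is 4. From dim ker(B − (6)·I) = 2, there are exactly 2 Jordan blocks for λ = 6.
Step 2 — from the minimal polynomial, the factor (x − 6)^2 tells us the largest block for λ = 6 has size 2.
Step 3 — with total size 4, 2 blocks, and largest block 2, the block sizes (in nonincreasing order) are [2, 2].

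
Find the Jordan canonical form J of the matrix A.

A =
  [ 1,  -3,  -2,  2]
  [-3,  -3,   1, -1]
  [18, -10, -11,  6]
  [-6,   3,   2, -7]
J_3(-5) ⊕ J_1(-5)

The characteristic polynomial is
  det(x·I − A) = x^4 + 20*x^3 + 150*x^2 + 500*x + 625 = (x + 5)^4

Eigenvalues and multiplicities (the geometric multiplicity of λ is n − rank(A − λI), which equals the number of Jordan blocks for λ):
  λ = -5: algebraic multiplicity = 4, geometric multiplicity = 2

Determining the block sizes for each eigenvalue:
  λ = -5: with am = 4 and gm = 2, the partition is not yet determined (e.g. several partitions of 4 into 2 parts exist). Let N = A − (-5)·I. Computing rank(N^1) = 2, rank(N^2) = 1, rank(N^3) = 0; the number of blocks of size ≥ j is rank(N^{j−1}) − rank(N^j), giving [2, 1, 1]. So we have 1 block(s) of size 3, 1 block(s) of size 1 → block sizes [3, 1]

Assembling the blocks gives a Jordan form
J =
  [-5,  1,  0,  0]
  [ 0, -5,  1,  0]
  [ 0,  0, -5,  0]
  [ 0,  0,  0, -5]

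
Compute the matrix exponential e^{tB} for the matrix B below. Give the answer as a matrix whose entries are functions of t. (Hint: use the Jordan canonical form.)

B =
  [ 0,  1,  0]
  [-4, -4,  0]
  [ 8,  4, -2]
e^{tB} =
  [2*t*exp(-2*t) + exp(-2*t), t*exp(-2*t), 0]
  [-4*t*exp(-2*t), -2*t*exp(-2*t) + exp(-2*t), 0]
  [8*t*exp(-2*t), 4*t*exp(-2*t), exp(-2*t)]

Strategy: write B = P · J · P⁻¹ where J is a Jordan canonical form, so e^{tB} = P · e^{tJ} · P⁻¹, and e^{tJ} can be computed block-by-block.

B has Jordan form
J =
  [-2,  1,  0]
  [ 0, -2,  0]
  [ 0,  0, -2]
(up to reordering of blocks).

Per-block formulas:
  For a 2×2 Jordan block J_2(-2): exp(t · J_2(-2)) = e^(-2t)·(I + t·N), where N is the 2×2 nilpotent shift.
  For a 1×1 block at λ = -2: exp(t · [-2]) = [e^(-2t)].

After assembling e^{tJ} and conjugating by P, we get:

e^{tB} =
  [2*t*exp(-2*t) + exp(-2*t), t*exp(-2*t), 0]
  [-4*t*exp(-2*t), -2*t*exp(-2*t) + exp(-2*t), 0]
  [8*t*exp(-2*t), 4*t*exp(-2*t), exp(-2*t)]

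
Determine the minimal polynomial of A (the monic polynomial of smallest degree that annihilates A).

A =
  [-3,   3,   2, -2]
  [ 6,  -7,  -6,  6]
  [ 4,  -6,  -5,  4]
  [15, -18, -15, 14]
x^3 - 3*x - 2

The characteristic polynomial is χ_A(x) = (x - 2)*(x + 1)^3, so the eigenvalues are known. The minimal polynomial is
  m_A(x) = Π_λ (x − λ)^{k_λ}
where k_λ is the size of the *largest* Jordan block for λ (equivalently, the smallest k with (A − λI)^k v = 0 for every generalised eigenvector v of λ).

  λ = -1: largest Jordan block has size 2, contributing (x + 1)^2
  λ = 2: largest Jordan block has size 1, contributing (x − 2)

So m_A(x) = (x - 2)*(x + 1)^2 = x^3 - 3*x - 2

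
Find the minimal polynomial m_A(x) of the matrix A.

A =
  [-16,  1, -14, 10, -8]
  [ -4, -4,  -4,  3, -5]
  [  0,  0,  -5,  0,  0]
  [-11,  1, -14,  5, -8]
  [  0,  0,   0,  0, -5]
x^3 + 15*x^2 + 75*x + 125

The characteristic polynomial is χ_A(x) = (x + 5)^5, so the eigenvalues are known. The minimal polynomial is
  m_A(x) = Π_λ (x − λ)^{k_λ}
where k_λ is the size of the *largest* Jordan block for λ (equivalently, the smallest k with (A − λI)^k v = 0 for every generalised eigenvector v of λ).

  λ = -5: largest Jordan block has size 3, contributing (x + 5)^3

So m_A(x) = (x + 5)^3 = x^3 + 15*x^2 + 75*x + 125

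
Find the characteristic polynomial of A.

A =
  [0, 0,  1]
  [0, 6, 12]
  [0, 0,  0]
x^3 - 6*x^2

Expanding det(x·I − A) (e.g. by cofactor expansion or by noting that A is similar to its Jordan form J, which has the same characteristic polynomial as A) gives
  χ_A(x) = x^3 - 6*x^2
which factors as x^2*(x - 6). The eigenvalues (with algebraic multiplicities) are λ = 0 with multiplicity 2, λ = 6 with multiplicity 1.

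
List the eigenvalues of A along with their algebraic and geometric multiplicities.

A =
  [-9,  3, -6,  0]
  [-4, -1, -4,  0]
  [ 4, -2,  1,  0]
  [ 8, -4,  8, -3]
λ = -3: alg = 4, geom = 3

Step 1 — factor the characteristic polynomial to read off the algebraic multiplicities:
  χ_A(x) = (x + 3)^4

Step 2 — compute geometric multiplicities via the rank-nullity identity g(λ) = n − rank(A − λI):
  rank(A − (-3)·I) = 1, so dim ker(A − (-3)·I) = n − 1 = 3

Summary:
  λ = -3: algebraic multiplicity = 4, geometric multiplicity = 3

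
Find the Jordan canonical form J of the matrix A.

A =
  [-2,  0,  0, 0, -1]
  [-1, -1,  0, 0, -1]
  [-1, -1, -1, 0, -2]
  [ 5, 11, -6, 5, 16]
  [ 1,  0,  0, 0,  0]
J_2(-1) ⊕ J_2(-1) ⊕ J_1(5)

The characteristic polynomial is
  det(x·I − A) = x^5 - x^4 - 14*x^3 - 26*x^2 - 19*x - 5 = (x - 5)*(x + 1)^4

Eigenvalues and multiplicities (the geometric multiplicity of λ is n − rank(A − λI), which equals the number of Jordan blocks for λ):
  λ = -1: algebraic multiplicity = 4, geometric multiplicity = 2
  λ = 5: algebraic multiplicity = 1, geometric multiplicity = 1

Determining the block sizes for each eigenvalue:
  λ = -1: with am = 4 and gm = 2, the partition is not yet determined (e.g. several partitions of 4 into 2 parts exist). Let N = A − (-1)·I. Computing rank(N^1) = 3, rank(N^2) = 1; the number of blocks of size ≥ j is rank(N^{j−1}) − rank(N^j), giving [2, 2]. So we have 2 block(s) of size 2 → block sizes [2, 2]
  λ = 5: one block (gm = 1), so the single block has size am = 1 → block sizes [1]

Assembling the blocks gives a Jordan form
J =
  [-1,  1,  0,  0, 0]
  [ 0, -1,  0,  0, 0]
  [ 0,  0, -1,  1, 0]
  [ 0,  0,  0, -1, 0]
  [ 0,  0,  0,  0, 5]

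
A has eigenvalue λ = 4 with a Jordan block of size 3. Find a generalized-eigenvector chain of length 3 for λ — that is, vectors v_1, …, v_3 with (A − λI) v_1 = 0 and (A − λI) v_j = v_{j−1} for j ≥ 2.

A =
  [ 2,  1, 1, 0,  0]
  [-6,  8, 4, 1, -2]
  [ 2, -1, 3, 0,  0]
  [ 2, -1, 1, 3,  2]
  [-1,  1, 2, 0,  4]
A Jordan chain for λ = 4 of length 3:
v_1 = (1, 3, -1, 0, 1)ᵀ
v_2 = (1, 4, -1, -1, 1)ᵀ
v_3 = (0, 1, 0, 0, 0)ᵀ

Let N = A − (4)·I. We want v_3 with N^3 v_3 = 0 but N^2 v_3 ≠ 0; then v_{j-1} := N · v_j for j = 3, …, 2.

Pick v_3 = (0, 1, 0, 0, 0)ᵀ.
Then v_2 = N · v_3 = (1, 4, -1, -1, 1)ᵀ.
Then v_1 = N · v_2 = (1, 3, -1, 0, 1)ᵀ.

Sanity check: (A − (4)·I) v_1 = (0, 0, 0, 0, 0)ᵀ = 0. ✓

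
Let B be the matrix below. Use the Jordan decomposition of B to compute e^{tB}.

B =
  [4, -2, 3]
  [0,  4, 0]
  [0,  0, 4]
e^{tB} =
  [exp(4*t), -2*t*exp(4*t), 3*t*exp(4*t)]
  [0, exp(4*t), 0]
  [0, 0, exp(4*t)]

Strategy: write B = P · J · P⁻¹ where J is a Jordan canonical form, so e^{tB} = P · e^{tJ} · P⁻¹, and e^{tJ} can be computed block-by-block.

B has Jordan form
J =
  [4, 1, 0]
  [0, 4, 0]
  [0, 0, 4]
(up to reordering of blocks).

Per-block formulas:
  For a 2×2 Jordan block J_2(4): exp(t · J_2(4)) = e^(4t)·(I + t·N), where N is the 2×2 nilpotent shift.
  For a 1×1 block at λ = 4: exp(t · [4]) = [e^(4t)].

After assembling e^{tJ} and conjugating by P, we get:

e^{tB} =
  [exp(4*t), -2*t*exp(4*t), 3*t*exp(4*t)]
  [0, exp(4*t), 0]
  [0, 0, exp(4*t)]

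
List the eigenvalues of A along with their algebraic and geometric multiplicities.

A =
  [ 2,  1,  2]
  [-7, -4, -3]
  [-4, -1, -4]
λ = -2: alg = 3, geom = 1

Step 1 — factor the characteristic polynomial to read off the algebraic multiplicities:
  χ_A(x) = (x + 2)^3

Step 2 — compute geometric multiplicities via the rank-nullity identity g(λ) = n − rank(A − λI):
  rank(A − (-2)·I) = 2, so dim ker(A − (-2)·I) = n − 2 = 1

Summary:
  λ = -2: algebraic multiplicity = 3, geometric multiplicity = 1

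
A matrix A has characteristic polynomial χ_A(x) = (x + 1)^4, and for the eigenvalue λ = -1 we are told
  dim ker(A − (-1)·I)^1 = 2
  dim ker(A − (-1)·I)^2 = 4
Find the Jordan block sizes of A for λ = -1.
Block sizes for λ = -1: [2, 2]

From the dimensions of kernels of powers, the number of Jordan blocks of size at least j is d_j − d_{j−1} where d_j = dim ker(N^j) (with d_0 = 0). Computing the differences gives [2, 2].
The number of blocks of size exactly k is (#blocks of size ≥ k) − (#blocks of size ≥ k + 1), so the partition is: 2 block(s) of size 2.
In nonincreasing order the block sizes are [2, 2].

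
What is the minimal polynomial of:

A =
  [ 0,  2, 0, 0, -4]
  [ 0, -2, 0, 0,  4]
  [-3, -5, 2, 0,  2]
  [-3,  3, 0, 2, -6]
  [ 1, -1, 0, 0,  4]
x^3 - 2*x^2

The characteristic polynomial is χ_A(x) = x^2*(x - 2)^3, so the eigenvalues are known. The minimal polynomial is
  m_A(x) = Π_λ (x − λ)^{k_λ}
where k_λ is the size of the *largest* Jordan block for λ (equivalently, the smallest k with (A − λI)^k v = 0 for every generalised eigenvector v of λ).

  λ = 0: largest Jordan block has size 2, contributing (x − 0)^2
  λ = 2: largest Jordan block has size 1, contributing (x − 2)

So m_A(x) = x^2*(x - 2) = x^3 - 2*x^2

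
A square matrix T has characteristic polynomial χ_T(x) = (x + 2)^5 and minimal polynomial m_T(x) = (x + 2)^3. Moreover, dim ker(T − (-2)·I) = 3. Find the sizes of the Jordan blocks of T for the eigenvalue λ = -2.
Block sizes for λ = -2: [3, 1, 1]

Step 1 — from the characteristic polynomial, algebraic multiplicity of λ = -2 is 5. From dim ker(T − (-2)·I) = 3, there are exactly 3 Jordan blocks for λ = -2.
Step 2 — from the minimal polynomial, the factor (x + 2)^3 tells us the largest block for λ = -2 has size 3.
Step 3 — with total size 5, 3 blocks, and largest block 3, the block sizes (in nonincreasing order) are [3, 1, 1].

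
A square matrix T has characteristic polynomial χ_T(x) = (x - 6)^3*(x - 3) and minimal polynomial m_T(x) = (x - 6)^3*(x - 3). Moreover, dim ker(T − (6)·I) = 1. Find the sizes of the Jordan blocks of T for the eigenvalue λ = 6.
Block sizes for λ = 6: [3]

Step 1 — from the characteristic polynomial, algebraic multiplicity of λ = 6 is 3. From dim ker(T − (6)·I) = 1, there are exactly 1 Jordan blocks for λ = 6.
Step 2 — from the minimal polynomial, the factor (x − 6)^3 tells us the largest block for λ = 6 has size 3.
Step 3 — with total size 3, 1 blocks, and largest block 3, the block sizes (in nonincreasing order) are [3].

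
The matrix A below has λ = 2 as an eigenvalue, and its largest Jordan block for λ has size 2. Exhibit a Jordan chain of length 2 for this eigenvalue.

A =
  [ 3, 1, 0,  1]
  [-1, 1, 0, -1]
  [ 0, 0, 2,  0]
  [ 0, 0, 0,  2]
A Jordan chain for λ = 2 of length 2:
v_1 = (1, -1, 0, 0)ᵀ
v_2 = (1, 0, 0, 0)ᵀ

Let N = A − (2)·I. We want v_2 with N^2 v_2 = 0 but N^1 v_2 ≠ 0; then v_{j-1} := N · v_j for j = 2, …, 2.

Pick v_2 = (1, 0, 0, 0)ᵀ.
Then v_1 = N · v_2 = (1, -1, 0, 0)ᵀ.

Sanity check: (A − (2)·I) v_1 = (0, 0, 0, 0)ᵀ = 0. ✓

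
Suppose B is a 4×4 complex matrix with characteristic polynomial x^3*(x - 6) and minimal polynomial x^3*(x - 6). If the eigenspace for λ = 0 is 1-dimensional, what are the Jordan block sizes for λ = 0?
Block sizes for λ = 0: [3]

Step 1 — from the characteristic polynomial, algebraic multiplicity of λ = 0 is 3. From dim ker(B − (0)·I) = 1, there are exactly 1 Jordan blocks for λ = 0.
Step 2 — from the minimal polynomial, the factor (x − 0)^3 tells us the largest block for λ = 0 has size 3.
Step 3 — with total size 3, 1 blocks, and largest block 3, the block sizes (in nonincreasing order) are [3].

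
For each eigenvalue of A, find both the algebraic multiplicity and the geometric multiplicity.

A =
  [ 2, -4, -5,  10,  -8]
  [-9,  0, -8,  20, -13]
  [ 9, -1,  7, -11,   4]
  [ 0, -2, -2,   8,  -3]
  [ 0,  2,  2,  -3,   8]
λ = 5: alg = 5, geom = 2

Step 1 — factor the characteristic polynomial to read off the algebraic multiplicities:
  χ_A(x) = (x - 5)^5

Step 2 — compute geometric multiplicities via the rank-nullity identity g(λ) = n − rank(A − λI):
  rank(A − (5)·I) = 3, so dim ker(A − (5)·I) = n − 3 = 2

Summary:
  λ = 5: algebraic multiplicity = 5, geometric multiplicity = 2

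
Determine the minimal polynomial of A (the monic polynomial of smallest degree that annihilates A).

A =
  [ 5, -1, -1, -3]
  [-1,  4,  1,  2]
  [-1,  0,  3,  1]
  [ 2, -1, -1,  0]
x^2 - 6*x + 9

The characteristic polynomial is χ_A(x) = (x - 3)^4, so the eigenvalues are known. The minimal polynomial is
  m_A(x) = Π_λ (x − λ)^{k_λ}
where k_λ is the size of the *largest* Jordan block for λ (equivalently, the smallest k with (A − λI)^k v = 0 for every generalised eigenvector v of λ).

  λ = 3: largest Jordan block has size 2, contributing (x − 3)^2

So m_A(x) = (x - 3)^2 = x^2 - 6*x + 9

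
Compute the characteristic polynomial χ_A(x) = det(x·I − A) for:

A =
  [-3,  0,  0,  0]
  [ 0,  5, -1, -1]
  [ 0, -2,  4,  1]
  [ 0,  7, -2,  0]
x^4 - 6*x^3 + 54*x - 81

Expanding det(x·I − A) (e.g. by cofactor expansion or by noting that A is similar to its Jordan form J, which has the same characteristic polynomial as A) gives
  χ_A(x) = x^4 - 6*x^3 + 54*x - 81
which factors as (x - 3)^3*(x + 3). The eigenvalues (with algebraic multiplicities) are λ = -3 with multiplicity 1, λ = 3 with multiplicity 3.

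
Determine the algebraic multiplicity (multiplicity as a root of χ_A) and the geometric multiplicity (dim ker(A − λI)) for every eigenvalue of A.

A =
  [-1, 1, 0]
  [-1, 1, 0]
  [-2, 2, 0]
λ = 0: alg = 3, geom = 2

Step 1 — factor the characteristic polynomial to read off the algebraic multiplicities:
  χ_A(x) = x^3

Step 2 — compute geometric multiplicities via the rank-nullity identity g(λ) = n − rank(A − λI):
  rank(A − (0)·I) = 1, so dim ker(A − (0)·I) = n − 1 = 2

Summary:
  λ = 0: algebraic multiplicity = 3, geometric multiplicity = 2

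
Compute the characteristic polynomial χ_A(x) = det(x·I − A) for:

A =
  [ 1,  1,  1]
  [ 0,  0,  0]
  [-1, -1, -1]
x^3

Expanding det(x·I − A) (e.g. by cofactor expansion or by noting that A is similar to its Jordan form J, which has the same characteristic polynomial as A) gives
  χ_A(x) = x^3
which factors as x^3. The eigenvalues (with algebraic multiplicities) are λ = 0 with multiplicity 3.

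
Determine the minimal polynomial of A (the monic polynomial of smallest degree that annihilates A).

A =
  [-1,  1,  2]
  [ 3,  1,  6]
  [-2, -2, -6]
x^2 + 4*x + 4

The characteristic polynomial is χ_A(x) = (x + 2)^3, so the eigenvalues are known. The minimal polynomial is
  m_A(x) = Π_λ (x − λ)^{k_λ}
where k_λ is the size of the *largest* Jordan block for λ (equivalently, the smallest k with (A − λI)^k v = 0 for every generalised eigenvector v of λ).

  λ = -2: largest Jordan block has size 2, contributing (x + 2)^2

So m_A(x) = (x + 2)^2 = x^2 + 4*x + 4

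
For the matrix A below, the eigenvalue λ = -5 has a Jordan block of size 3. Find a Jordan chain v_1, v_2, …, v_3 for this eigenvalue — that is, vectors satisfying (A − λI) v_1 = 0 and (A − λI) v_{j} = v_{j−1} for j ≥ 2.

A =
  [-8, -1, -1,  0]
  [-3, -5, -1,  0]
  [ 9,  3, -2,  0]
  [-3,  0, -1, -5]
A Jordan chain for λ = -5 of length 3:
v_1 = (3, 0, -9, 0)ᵀ
v_2 = (-3, -3, 9, -3)ᵀ
v_3 = (1, 0, 0, 0)ᵀ

Let N = A − (-5)·I. We want v_3 with N^3 v_3 = 0 but N^2 v_3 ≠ 0; then v_{j-1} := N · v_j for j = 3, …, 2.

Pick v_3 = (1, 0, 0, 0)ᵀ.
Then v_2 = N · v_3 = (-3, -3, 9, -3)ᵀ.
Then v_1 = N · v_2 = (3, 0, -9, 0)ᵀ.

Sanity check: (A − (-5)·I) v_1 = (0, 0, 0, 0)ᵀ = 0. ✓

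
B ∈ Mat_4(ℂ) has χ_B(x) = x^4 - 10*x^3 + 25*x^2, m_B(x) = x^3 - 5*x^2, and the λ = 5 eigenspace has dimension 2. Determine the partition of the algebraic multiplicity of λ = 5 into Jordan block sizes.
Block sizes for λ = 5: [1, 1]

Step 1 — from the characteristic polynomial, algebraic multiplicity of λ = 5 is 2. From dim ker(B − (5)·I) = 2, there are exactly 2 Jordan blocks for λ = 5.
Step 2 — from the minimal polynomial, the factor (x − 5) tells us the largest block for λ = 5 has size 1.
Step 3 — with total size 2, 2 blocks, and largest block 1, the block sizes (in nonincreasing order) are [1, 1].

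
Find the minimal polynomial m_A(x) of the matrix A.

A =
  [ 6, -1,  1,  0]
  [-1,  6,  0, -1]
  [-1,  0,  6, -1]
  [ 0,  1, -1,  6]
x^2 - 12*x + 36

The characteristic polynomial is χ_A(x) = (x - 6)^4, so the eigenvalues are known. The minimal polynomial is
  m_A(x) = Π_λ (x − λ)^{k_λ}
where k_λ is the size of the *largest* Jordan block for λ (equivalently, the smallest k with (A − λI)^k v = 0 for every generalised eigenvector v of λ).

  λ = 6: largest Jordan block has size 2, contributing (x − 6)^2

So m_A(x) = (x - 6)^2 = x^2 - 12*x + 36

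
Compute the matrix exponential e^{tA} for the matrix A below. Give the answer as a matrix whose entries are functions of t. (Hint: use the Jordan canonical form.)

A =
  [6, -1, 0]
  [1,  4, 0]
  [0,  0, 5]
e^{tA} =
  [t*exp(5*t) + exp(5*t), -t*exp(5*t), 0]
  [t*exp(5*t), -t*exp(5*t) + exp(5*t), 0]
  [0, 0, exp(5*t)]

Strategy: write A = P · J · P⁻¹ where J is a Jordan canonical form, so e^{tA} = P · e^{tJ} · P⁻¹, and e^{tJ} can be computed block-by-block.

A has Jordan form
J =
  [5, 1, 0]
  [0, 5, 0]
  [0, 0, 5]
(up to reordering of blocks).

Per-block formulas:
  For a 1×1 block at λ = 5: exp(t · [5]) = [e^(5t)].
  For a 2×2 Jordan block J_2(5): exp(t · J_2(5)) = e^(5t)·(I + t·N), where N is the 2×2 nilpotent shift.

After assembling e^{tJ} and conjugating by P, we get:

e^{tA} =
  [t*exp(5*t) + exp(5*t), -t*exp(5*t), 0]
  [t*exp(5*t), -t*exp(5*t) + exp(5*t), 0]
  [0, 0, exp(5*t)]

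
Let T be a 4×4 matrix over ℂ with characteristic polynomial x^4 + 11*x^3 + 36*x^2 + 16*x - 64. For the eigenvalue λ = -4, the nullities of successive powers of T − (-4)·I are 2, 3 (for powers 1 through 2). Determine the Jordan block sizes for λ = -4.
Block sizes for λ = -4: [2, 1]

From the dimensions of kernels of powers, the number of Jordan blocks of size at least j is d_j − d_{j−1} where d_j = dim ker(N^j) (with d_0 = 0). Computing the differences gives [2, 1].
The number of blocks of size exactly k is (#blocks of size ≥ k) − (#blocks of size ≥ k + 1), so the partition is: 1 block(s) of size 1, 1 block(s) of size 2.
In nonincreasing order the block sizes are [2, 1].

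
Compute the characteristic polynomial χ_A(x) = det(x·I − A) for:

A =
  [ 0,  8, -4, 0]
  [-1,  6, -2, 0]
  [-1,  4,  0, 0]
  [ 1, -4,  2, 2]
x^4 - 8*x^3 + 24*x^2 - 32*x + 16

Expanding det(x·I − A) (e.g. by cofactor expansion or by noting that A is similar to its Jordan form J, which has the same characteristic polynomial as A) gives
  χ_A(x) = x^4 - 8*x^3 + 24*x^2 - 32*x + 16
which factors as (x - 2)^4. The eigenvalues (with algebraic multiplicities) are λ = 2 with multiplicity 4.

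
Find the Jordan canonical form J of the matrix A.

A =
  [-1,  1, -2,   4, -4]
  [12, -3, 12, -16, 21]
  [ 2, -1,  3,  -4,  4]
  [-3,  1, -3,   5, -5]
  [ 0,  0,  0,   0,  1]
J_3(1) ⊕ J_2(1)

The characteristic polynomial is
  det(x·I − A) = x^5 - 5*x^4 + 10*x^3 - 10*x^2 + 5*x - 1 = (x - 1)^5

Eigenvalues and multiplicities (the geometric multiplicity of λ is n − rank(A − λI), which equals the number of Jordan blocks for λ):
  λ = 1: algebraic multiplicity = 5, geometric multiplicity = 2

Determining the block sizes for each eigenvalue:
  λ = 1: with am = 5 and gm = 2, the partition is not yet determined (e.g. several partitions of 5 into 2 parts exist). Let N = A − (1)·I. Computing rank(N^1) = 3, rank(N^2) = 1, rank(N^3) = 0; the number of blocks of size ≥ j is rank(N^{j−1}) − rank(N^j), giving [2, 2, 1]. So we have 1 block(s) of size 3, 1 block(s) of size 2 → block sizes [3, 2]

Assembling the blocks gives a Jordan form
J =
  [1, 1, 0, 0, 0]
  [0, 1, 1, 0, 0]
  [0, 0, 1, 0, 0]
  [0, 0, 0, 1, 1]
  [0, 0, 0, 0, 1]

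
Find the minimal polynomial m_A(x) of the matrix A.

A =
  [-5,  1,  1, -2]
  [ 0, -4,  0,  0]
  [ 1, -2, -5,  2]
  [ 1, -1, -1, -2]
x^3 + 12*x^2 + 48*x + 64

The characteristic polynomial is χ_A(x) = (x + 4)^4, so the eigenvalues are known. The minimal polynomial is
  m_A(x) = Π_λ (x − λ)^{k_λ}
where k_λ is the size of the *largest* Jordan block for λ (equivalently, the smallest k with (A − λI)^k v = 0 for every generalised eigenvector v of λ).

  λ = -4: largest Jordan block has size 3, contributing (x + 4)^3

So m_A(x) = (x + 4)^3 = x^3 + 12*x^2 + 48*x + 64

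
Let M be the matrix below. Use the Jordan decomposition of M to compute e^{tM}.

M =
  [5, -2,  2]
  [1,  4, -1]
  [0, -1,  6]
e^{tM} =
  [-t^2*exp(5*t) + exp(5*t), -2*t*exp(5*t), 2*t^2*exp(5*t) + 2*t*exp(5*t)]
  [-t^2*exp(5*t)/2 + t*exp(5*t), -t*exp(5*t) + exp(5*t), t^2*exp(5*t) - t*exp(5*t)]
  [-t^2*exp(5*t)/2, -t*exp(5*t), t^2*exp(5*t) + t*exp(5*t) + exp(5*t)]

Strategy: write M = P · J · P⁻¹ where J is a Jordan canonical form, so e^{tM} = P · e^{tJ} · P⁻¹, and e^{tJ} can be computed block-by-block.

M has Jordan form
J =
  [5, 1, 0]
  [0, 5, 1]
  [0, 0, 5]
(up to reordering of blocks).

Per-block formulas:
  For a 3×3 Jordan block J_3(5): exp(t · J_3(5)) = e^(5t)·(I + t·N + (t^2/2)·N^2), where N is the 3×3 nilpotent shift.

After assembling e^{tJ} and conjugating by P, we get:

e^{tM} =
  [-t^2*exp(5*t) + exp(5*t), -2*t*exp(5*t), 2*t^2*exp(5*t) + 2*t*exp(5*t)]
  [-t^2*exp(5*t)/2 + t*exp(5*t), -t*exp(5*t) + exp(5*t), t^2*exp(5*t) - t*exp(5*t)]
  [-t^2*exp(5*t)/2, -t*exp(5*t), t^2*exp(5*t) + t*exp(5*t) + exp(5*t)]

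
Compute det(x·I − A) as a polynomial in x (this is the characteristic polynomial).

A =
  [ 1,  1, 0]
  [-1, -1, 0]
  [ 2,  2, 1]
x^3 - x^2

Expanding det(x·I − A) (e.g. by cofactor expansion or by noting that A is similar to its Jordan form J, which has the same characteristic polynomial as A) gives
  χ_A(x) = x^3 - x^2
which factors as x^2*(x - 1). The eigenvalues (with algebraic multiplicities) are λ = 0 with multiplicity 2, λ = 1 with multiplicity 1.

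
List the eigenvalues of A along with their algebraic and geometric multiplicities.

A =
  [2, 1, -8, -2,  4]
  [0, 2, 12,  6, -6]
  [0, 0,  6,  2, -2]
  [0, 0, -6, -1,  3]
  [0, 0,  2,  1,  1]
λ = 2: alg = 5, geom = 3

Step 1 — factor the characteristic polynomial to read off the algebraic multiplicities:
  χ_A(x) = (x - 2)^5

Step 2 — compute geometric multiplicities via the rank-nullity identity g(λ) = n − rank(A − λI):
  rank(A − (2)·I) = 2, so dim ker(A − (2)·I) = n − 2 = 3

Summary:
  λ = 2: algebraic multiplicity = 5, geometric multiplicity = 3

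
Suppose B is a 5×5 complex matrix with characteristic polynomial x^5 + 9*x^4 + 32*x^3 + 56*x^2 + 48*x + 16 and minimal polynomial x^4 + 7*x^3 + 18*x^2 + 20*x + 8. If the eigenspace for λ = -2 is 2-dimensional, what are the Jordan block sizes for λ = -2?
Block sizes for λ = -2: [3, 1]

Step 1 — from the characteristic polynomial, algebraic multiplicity of λ = -2 is 4. From dim ker(B − (-2)·I) = 2, there are exactly 2 Jordan blocks for λ = -2.
Step 2 — from the minimal polynomial, the factor (x + 2)^3 tells us the largest block for λ = -2 has size 3.
Step 3 — with total size 4, 2 blocks, and largest block 3, the block sizes (in nonincreasing order) are [3, 1].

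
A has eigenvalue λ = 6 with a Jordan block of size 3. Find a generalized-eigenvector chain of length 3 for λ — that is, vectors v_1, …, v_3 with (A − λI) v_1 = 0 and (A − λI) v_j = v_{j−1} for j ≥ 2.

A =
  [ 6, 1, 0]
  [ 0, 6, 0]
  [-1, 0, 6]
A Jordan chain for λ = 6 of length 3:
v_1 = (0, 0, -1)ᵀ
v_2 = (1, 0, 0)ᵀ
v_3 = (0, 1, 0)ᵀ

Let N = A − (6)·I. We want v_3 with N^3 v_3 = 0 but N^2 v_3 ≠ 0; then v_{j-1} := N · v_j for j = 3, …, 2.

Pick v_3 = (0, 1, 0)ᵀ.
Then v_2 = N · v_3 = (1, 0, 0)ᵀ.
Then v_1 = N · v_2 = (0, 0, -1)ᵀ.

Sanity check: (A − (6)·I) v_1 = (0, 0, 0)ᵀ = 0. ✓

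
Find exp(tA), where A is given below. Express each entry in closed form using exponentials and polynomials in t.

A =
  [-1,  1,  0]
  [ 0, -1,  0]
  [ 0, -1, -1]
e^{tA} =
  [exp(-t), t*exp(-t), 0]
  [0, exp(-t), 0]
  [0, -t*exp(-t), exp(-t)]

Strategy: write A = P · J · P⁻¹ where J is a Jordan canonical form, so e^{tA} = P · e^{tJ} · P⁻¹, and e^{tJ} can be computed block-by-block.

A has Jordan form
J =
  [-1,  1,  0]
  [ 0, -1,  0]
  [ 0,  0, -1]
(up to reordering of blocks).

Per-block formulas:
  For a 1×1 block at λ = -1: exp(t · [-1]) = [e^(-1t)].
  For a 2×2 Jordan block J_2(-1): exp(t · J_2(-1)) = e^(-1t)·(I + t·N), where N is the 2×2 nilpotent shift.

After assembling e^{tJ} and conjugating by P, we get:

e^{tA} =
  [exp(-t), t*exp(-t), 0]
  [0, exp(-t), 0]
  [0, -t*exp(-t), exp(-t)]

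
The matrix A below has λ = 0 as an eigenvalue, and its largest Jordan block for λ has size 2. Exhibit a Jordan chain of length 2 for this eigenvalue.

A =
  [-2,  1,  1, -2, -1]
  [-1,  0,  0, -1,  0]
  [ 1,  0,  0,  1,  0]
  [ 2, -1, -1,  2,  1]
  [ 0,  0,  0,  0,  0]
A Jordan chain for λ = 0 of length 2:
v_1 = (-2, -1, 1, 2, 0)ᵀ
v_2 = (1, 0, 0, 0, 0)ᵀ

Let N = A − (0)·I. We want v_2 with N^2 v_2 = 0 but N^1 v_2 ≠ 0; then v_{j-1} := N · v_j for j = 2, …, 2.

Pick v_2 = (1, 0, 0, 0, 0)ᵀ.
Then v_1 = N · v_2 = (-2, -1, 1, 2, 0)ᵀ.

Sanity check: (A − (0)·I) v_1 = (0, 0, 0, 0, 0)ᵀ = 0. ✓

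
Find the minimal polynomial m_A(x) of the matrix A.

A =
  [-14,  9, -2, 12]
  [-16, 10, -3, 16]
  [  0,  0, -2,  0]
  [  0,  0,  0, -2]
x^3 + 6*x^2 + 12*x + 8

The characteristic polynomial is χ_A(x) = (x + 2)^4, so the eigenvalues are known. The minimal polynomial is
  m_A(x) = Π_λ (x − λ)^{k_λ}
where k_λ is the size of the *largest* Jordan block for λ (equivalently, the smallest k with (A − λI)^k v = 0 for every generalised eigenvector v of λ).

  λ = -2: largest Jordan block has size 3, contributing (x + 2)^3

So m_A(x) = (x + 2)^3 = x^3 + 6*x^2 + 12*x + 8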